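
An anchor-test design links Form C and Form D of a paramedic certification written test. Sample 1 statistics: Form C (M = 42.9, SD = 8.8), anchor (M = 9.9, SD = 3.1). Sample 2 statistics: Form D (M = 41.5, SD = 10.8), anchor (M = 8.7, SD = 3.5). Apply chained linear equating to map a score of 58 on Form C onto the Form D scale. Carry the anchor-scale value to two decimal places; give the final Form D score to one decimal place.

Form C → anchor (Sample 1): v = (3.1/8.8)(58 − 42.9) + 9.9 = 15.22
anchor → Form D (Sample 2): y = (10.8/3.5)(15.22 − 8.7) + 41.5 = 61.6

61.6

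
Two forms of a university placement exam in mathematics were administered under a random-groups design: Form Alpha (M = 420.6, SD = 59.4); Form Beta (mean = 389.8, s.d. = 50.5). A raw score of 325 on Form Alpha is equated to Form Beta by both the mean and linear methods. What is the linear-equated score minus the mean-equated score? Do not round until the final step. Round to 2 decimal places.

14.32

Mean-equated: 325 + (389.8 − 420.6) = 294.20
Linear-equated: (50.5/59.4)(325 − 420.6) + 389.8 = 308.524
Difference = 308.524 − 294.20 = 14.32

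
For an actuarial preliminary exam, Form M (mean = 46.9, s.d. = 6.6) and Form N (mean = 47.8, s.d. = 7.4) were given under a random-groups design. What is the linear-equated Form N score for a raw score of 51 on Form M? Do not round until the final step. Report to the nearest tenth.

52.4

Linear equating: y = (SD_Y/SD_X)(x − M_X) + M_Y
y = (7.4/6.6)(51 − 46.9) + 47.8
y = 1.121212 × 4.1 + 47.8 = 4.5970 + 47.8 = 52.4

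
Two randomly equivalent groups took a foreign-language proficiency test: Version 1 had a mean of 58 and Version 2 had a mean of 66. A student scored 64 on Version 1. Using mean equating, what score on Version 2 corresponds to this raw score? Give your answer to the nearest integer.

72

Mean equating: y = x + (M_Y − M_X) = 64 + (66 − 58) = 72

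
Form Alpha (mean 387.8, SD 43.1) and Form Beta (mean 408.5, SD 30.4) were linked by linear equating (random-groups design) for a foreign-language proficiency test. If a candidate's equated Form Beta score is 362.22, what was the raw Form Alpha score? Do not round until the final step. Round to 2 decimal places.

Invert y = (SD_Y/SD_X)(x − M_X) + M_Y:
x = (SD_X/SD_Y)(y − M_Y) + M_X = (43.1/30.4)(362.22 − 408.5) + 387.8
x = 1.417763 × -46.280 + 387.8 = 322.19

322.19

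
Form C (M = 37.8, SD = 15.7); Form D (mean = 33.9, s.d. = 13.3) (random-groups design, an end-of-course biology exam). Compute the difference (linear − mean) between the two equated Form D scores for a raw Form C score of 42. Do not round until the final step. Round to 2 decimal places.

-0.64

Mean-equated: 42 + (33.9 − 37.8) = 38.10
Linear-equated: (13.3/15.7)(42 − 37.8) + 33.9 = 37.458
Difference = 37.458 − 38.10 = -0.64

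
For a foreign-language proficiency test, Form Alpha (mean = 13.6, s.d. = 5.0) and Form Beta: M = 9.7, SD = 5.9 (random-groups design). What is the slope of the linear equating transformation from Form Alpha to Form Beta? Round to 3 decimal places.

1.180

A = SD_Y / SD_X = 5.9 / 5.0 = 1.180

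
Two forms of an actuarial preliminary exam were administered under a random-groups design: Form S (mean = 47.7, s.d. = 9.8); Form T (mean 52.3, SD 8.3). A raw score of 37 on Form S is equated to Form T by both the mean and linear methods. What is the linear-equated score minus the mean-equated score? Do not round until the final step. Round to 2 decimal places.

Mean-equated: 37 + (52.3 − 47.7) = 41.60
Linear-equated: (8.3/9.8)(37 − 47.7) + 52.3 = 43.238
Difference = 43.238 − 41.60 = 1.64

1.64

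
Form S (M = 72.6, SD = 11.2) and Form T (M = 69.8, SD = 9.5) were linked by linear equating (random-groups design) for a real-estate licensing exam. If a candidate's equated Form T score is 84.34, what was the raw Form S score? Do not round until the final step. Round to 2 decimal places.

89.74

Invert y = (SD_Y/SD_X)(x − M_X) + M_Y:
x = (SD_X/SD_Y)(y − M_Y) + M_X = (11.2/9.5)(84.34 − 69.8) + 72.6
x = 1.178947 × 14.540 + 72.6 = 89.74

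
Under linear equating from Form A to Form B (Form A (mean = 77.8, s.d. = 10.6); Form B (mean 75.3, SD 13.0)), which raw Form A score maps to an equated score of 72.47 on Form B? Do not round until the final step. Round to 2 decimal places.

75.49

Invert y = (SD_Y/SD_X)(x − M_X) + M_Y:
x = (SD_X/SD_Y)(y − M_Y) + M_X = (10.6/13.0)(72.47 − 75.3) + 77.8
x = 0.815385 × -2.830 + 77.8 = 75.49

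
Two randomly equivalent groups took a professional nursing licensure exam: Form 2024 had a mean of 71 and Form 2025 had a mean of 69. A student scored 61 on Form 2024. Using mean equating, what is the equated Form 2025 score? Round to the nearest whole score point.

Mean equating: y = x + (M_Y − M_X) = 61 + (69 − 71) = 59

59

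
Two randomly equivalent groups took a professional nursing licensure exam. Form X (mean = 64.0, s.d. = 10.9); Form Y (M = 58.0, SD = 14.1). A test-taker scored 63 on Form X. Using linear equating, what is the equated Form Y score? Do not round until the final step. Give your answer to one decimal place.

Linear equating: y = (SD_Y/SD_X)(x − M_X) + M_Y
y = (14.1/10.9)(63 − 64.0) + 58.0
y = 1.293578 × -1.0 + 58.0 = -1.2936 + 58.0 = 56.7

56.7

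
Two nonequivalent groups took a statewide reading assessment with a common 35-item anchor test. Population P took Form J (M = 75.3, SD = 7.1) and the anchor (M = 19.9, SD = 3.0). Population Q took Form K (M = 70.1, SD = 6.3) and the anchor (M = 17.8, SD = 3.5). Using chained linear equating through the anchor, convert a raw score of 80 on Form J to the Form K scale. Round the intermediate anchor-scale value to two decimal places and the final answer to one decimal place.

77.5

Form J → anchor (Population P): v = (3.0/7.1)(80 − 75.3) + 19.9 = 21.89
anchor → Form K (Population Q): y = (6.3/3.5)(21.89 − 17.8) + 70.1 = 77.5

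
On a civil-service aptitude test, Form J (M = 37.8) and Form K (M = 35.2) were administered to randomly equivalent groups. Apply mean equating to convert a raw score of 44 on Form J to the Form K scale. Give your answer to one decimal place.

Mean equating: y = x + (M_Y − M_X) = 44 + (35.2 − 37.8) = 41.4

41.4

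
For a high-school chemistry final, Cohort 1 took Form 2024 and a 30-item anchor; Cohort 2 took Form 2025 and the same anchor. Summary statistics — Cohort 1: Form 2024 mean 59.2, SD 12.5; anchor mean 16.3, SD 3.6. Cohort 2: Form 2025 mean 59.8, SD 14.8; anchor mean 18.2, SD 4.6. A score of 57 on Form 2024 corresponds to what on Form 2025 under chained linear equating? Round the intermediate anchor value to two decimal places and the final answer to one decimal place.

51.7

Form 2024 → anchor (Cohort 1): v = (3.6/12.5)(57 − 59.2) + 16.3 = 15.67
anchor → Form 2025 (Cohort 2): y = (14.8/4.6)(15.67 − 18.2) + 59.8 = 51.7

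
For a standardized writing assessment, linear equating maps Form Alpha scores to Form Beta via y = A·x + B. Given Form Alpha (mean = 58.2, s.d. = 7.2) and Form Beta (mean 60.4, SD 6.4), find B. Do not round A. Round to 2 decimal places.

A = SD_Y / SD_X = 6.4 / 7.2 = 0.888889
B = M_Y − A·M_X = 60.4 − 0.888889 × 58.2 = 8.67

8.67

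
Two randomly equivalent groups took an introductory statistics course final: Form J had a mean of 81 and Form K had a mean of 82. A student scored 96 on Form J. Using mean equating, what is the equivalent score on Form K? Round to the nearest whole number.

97

Mean equating: y = x + (M_Y − M_X) = 96 + (82 − 81) = 97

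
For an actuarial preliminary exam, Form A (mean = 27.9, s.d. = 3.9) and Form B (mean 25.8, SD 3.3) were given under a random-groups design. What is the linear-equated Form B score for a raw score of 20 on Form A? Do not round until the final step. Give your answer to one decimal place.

Linear equating: y = (SD_Y/SD_X)(x − M_X) + M_Y
y = (3.3/3.9)(20 − 27.9) + 25.8
y = 0.846154 × -7.9 + 25.8 = -6.6846 + 25.8 = 19.1

19.1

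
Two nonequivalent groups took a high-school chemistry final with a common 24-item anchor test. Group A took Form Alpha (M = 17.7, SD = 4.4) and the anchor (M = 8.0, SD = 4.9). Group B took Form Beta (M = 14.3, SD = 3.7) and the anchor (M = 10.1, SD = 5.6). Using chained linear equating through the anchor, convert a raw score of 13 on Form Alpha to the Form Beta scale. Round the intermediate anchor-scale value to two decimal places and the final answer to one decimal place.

9.5

Form Alpha → anchor (Group A): v = (4.9/4.4)(13 − 17.7) + 8.0 = 2.77
anchor → Form Beta (Group B): y = (3.7/5.6)(2.77 − 10.1) + 14.3 = 9.5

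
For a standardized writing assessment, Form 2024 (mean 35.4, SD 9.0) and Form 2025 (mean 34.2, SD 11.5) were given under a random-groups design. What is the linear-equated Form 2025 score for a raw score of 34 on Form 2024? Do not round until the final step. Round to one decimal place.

32.4

Linear equating: y = (SD_Y/SD_X)(x − M_X) + M_Y
y = (11.5/9.0)(34 − 35.4) + 34.2
y = 1.277778 × -1.4 + 34.2 = -1.7889 + 34.2 = 32.4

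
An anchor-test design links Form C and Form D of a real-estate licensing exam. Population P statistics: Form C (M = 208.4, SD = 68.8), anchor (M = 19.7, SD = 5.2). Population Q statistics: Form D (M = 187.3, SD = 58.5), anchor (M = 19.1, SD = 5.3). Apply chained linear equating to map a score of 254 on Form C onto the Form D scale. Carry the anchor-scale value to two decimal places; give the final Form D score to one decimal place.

Form C → anchor (Population P): v = (5.2/68.8)(254 − 208.4) + 19.7 = 23.15
anchor → Form D (Population Q): y = (58.5/5.3)(23.15 − 19.1) + 187.3 = 232.0

232.0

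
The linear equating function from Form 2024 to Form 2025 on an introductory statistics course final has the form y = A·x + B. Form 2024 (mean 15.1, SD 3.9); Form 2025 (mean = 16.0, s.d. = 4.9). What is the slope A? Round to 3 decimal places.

1.256

A = SD_Y / SD_X = 4.9 / 3.9 = 1.256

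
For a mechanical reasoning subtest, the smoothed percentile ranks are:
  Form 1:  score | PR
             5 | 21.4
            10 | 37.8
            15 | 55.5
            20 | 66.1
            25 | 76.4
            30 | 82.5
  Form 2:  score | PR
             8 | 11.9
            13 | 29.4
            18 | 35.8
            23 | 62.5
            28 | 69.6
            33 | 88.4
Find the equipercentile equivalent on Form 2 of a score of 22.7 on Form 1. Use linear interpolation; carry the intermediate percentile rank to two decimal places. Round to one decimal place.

PR of 22.7 on Form 1: 66.1 + (22.7 − 20)/(25 − 20) × (76.4 − 66.1) = 71.66
On Form 2, PR 71.66 falls between score 28 (PR 69.6) and 33 (PR 88.4).
Interpolate: 28 + (71.66 − 69.6)/(88.4 − 69.6) × (33 − 28) = 28.5

28.5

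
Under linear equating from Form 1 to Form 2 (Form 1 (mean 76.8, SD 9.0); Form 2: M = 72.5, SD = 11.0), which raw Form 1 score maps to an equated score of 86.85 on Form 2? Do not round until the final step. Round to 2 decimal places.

Invert y = (SD_Y/SD_X)(x − M_X) + M_Y:
x = (SD_X/SD_Y)(y − M_Y) + M_X = (9.0/11.0)(86.85 − 72.5) + 76.8
x = 0.818182 × 14.350 + 76.8 = 88.54

88.54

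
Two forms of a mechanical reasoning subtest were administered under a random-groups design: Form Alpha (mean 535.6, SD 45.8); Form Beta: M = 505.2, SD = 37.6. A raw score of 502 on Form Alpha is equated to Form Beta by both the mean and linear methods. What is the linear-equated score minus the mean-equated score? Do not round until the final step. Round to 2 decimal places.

6.02

Mean-equated: 502 + (505.2 − 535.6) = 471.60
Linear-equated: (37.6/45.8)(502 − 535.6) + 505.2 = 477.616
Difference = 477.616 − 471.60 = 6.02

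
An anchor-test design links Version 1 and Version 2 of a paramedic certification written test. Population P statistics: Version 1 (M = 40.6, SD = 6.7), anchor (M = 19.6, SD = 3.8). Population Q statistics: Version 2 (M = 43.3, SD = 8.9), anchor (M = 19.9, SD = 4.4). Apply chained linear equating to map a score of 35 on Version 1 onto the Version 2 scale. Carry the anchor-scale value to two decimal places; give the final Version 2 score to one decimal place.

36.3

Version 1 → anchor (Population P): v = (3.8/6.7)(35 − 40.6) + 19.6 = 16.42
anchor → Version 2 (Population Q): y = (8.9/4.4)(16.42 − 19.9) + 43.3 = 36.3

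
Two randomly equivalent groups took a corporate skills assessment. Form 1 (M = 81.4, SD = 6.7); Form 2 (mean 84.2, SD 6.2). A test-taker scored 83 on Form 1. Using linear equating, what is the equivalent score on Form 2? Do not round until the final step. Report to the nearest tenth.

Linear equating: y = (SD_Y/SD_X)(x − M_X) + M_Y
y = (6.2/6.7)(83 − 81.4) + 84.2
y = 0.925373 × 1.6 + 84.2 = 1.4806 + 84.2 = 85.7

85.7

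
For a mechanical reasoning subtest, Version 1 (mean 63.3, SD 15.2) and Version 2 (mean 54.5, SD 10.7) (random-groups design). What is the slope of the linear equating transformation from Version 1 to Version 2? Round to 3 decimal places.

0.704

A = SD_Y / SD_X = 10.7 / 15.2 = 0.704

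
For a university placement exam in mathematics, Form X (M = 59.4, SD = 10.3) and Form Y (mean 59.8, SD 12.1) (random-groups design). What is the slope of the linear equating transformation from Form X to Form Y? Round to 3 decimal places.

A = SD_Y / SD_X = 12.1 / 10.3 = 1.175

1.175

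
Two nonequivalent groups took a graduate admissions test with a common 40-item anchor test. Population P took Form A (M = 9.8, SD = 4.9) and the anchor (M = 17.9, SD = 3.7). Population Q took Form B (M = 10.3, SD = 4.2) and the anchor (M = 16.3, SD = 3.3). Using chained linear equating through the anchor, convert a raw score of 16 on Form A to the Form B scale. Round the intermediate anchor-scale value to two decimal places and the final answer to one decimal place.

Form A → anchor (Population P): v = (3.7/4.9)(16 − 9.8) + 17.9 = 22.58
anchor → Form B (Population Q): y = (4.2/3.3)(22.58 − 16.3) + 10.3 = 18.3

18.3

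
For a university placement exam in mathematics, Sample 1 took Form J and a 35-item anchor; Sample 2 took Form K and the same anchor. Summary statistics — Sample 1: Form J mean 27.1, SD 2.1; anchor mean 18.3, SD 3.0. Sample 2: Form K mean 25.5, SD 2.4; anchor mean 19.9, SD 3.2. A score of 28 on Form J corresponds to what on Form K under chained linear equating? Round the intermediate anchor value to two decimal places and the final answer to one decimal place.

25.3

Form J → anchor (Sample 1): v = (3.0/2.1)(28 − 27.1) + 18.3 = 19.59
anchor → Form K (Sample 2): y = (2.4/3.2)(19.59 − 19.9) + 25.5 = 25.3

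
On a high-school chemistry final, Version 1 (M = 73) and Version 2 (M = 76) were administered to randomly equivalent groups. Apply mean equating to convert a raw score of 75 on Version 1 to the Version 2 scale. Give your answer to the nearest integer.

Mean equating: y = x + (M_Y − M_X) = 75 + (76 − 73) = 78

78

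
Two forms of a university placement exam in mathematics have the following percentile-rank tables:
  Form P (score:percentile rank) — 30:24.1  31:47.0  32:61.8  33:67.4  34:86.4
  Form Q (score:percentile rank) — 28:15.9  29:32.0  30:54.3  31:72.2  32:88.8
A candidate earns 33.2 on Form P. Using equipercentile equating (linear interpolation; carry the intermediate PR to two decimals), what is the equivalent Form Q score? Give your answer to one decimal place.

30.9

PR of 33.2 on Form P: 67.4 + (33.2 − 33)/(34 − 33) × (86.4 − 67.4) = 71.20
On Form Q, PR 71.20 falls between score 30 (PR 54.3) and 31 (PR 72.2).
Interpolate: 30 + (71.20 − 54.3)/(72.2 − 54.3) × (31 − 30) = 30.9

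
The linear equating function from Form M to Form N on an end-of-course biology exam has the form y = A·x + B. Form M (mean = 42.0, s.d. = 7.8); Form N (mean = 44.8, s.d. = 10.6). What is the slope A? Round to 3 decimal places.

A = SD_Y / SD_X = 10.6 / 7.8 = 1.359

1.359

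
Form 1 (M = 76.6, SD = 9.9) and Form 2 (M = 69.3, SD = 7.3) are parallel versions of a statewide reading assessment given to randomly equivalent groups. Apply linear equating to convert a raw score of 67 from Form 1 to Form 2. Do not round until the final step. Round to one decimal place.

Linear equating: y = (SD_Y/SD_X)(x − M_X) + M_Y
y = (7.3/9.9)(67 − 76.6) + 69.3
y = 0.737374 × -9.6 + 69.3 = -7.0788 + 69.3 = 62.2

62.2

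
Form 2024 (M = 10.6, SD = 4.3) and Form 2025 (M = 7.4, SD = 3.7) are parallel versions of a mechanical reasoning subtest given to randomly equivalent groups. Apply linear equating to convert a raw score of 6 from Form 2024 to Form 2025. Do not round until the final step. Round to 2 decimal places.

3.44

Linear equating: y = (SD_Y/SD_X)(x − M_X) + M_Y
y = (3.7/4.3)(6 − 10.6) + 7.4
y = 0.860465 × -4.6 + 7.4 = -3.9581 + 7.4 = 3.44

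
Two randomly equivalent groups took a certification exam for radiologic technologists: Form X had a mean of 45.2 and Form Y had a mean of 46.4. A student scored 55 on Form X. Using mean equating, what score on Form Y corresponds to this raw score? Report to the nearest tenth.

56.2

Mean equating: y = x + (M_Y − M_X) = 55 + (46.4 − 45.2) = 56.2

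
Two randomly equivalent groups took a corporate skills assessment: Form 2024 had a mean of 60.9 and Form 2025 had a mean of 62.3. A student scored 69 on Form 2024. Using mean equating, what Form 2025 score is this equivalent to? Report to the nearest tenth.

Mean equating: y = x + (M_Y − M_X) = 69 + (62.3 − 60.9) = 70.4

70.4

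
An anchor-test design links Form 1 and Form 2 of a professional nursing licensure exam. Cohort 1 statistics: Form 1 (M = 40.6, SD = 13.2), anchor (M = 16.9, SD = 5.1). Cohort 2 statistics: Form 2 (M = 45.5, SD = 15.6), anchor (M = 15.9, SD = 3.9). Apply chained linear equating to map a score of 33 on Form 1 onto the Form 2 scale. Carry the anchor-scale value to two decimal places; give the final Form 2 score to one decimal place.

Form 1 → anchor (Cohort 1): v = (5.1/13.2)(33 − 40.6) + 16.9 = 13.96
anchor → Form 2 (Cohort 2): y = (15.6/3.9)(13.96 − 15.9) + 45.5 = 37.7

37.7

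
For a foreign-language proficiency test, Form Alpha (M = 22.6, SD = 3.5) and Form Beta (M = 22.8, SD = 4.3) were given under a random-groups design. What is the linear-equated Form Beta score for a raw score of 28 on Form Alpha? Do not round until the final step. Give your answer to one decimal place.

29.4

Linear equating: y = (SD_Y/SD_X)(x − M_X) + M_Y
y = (4.3/3.5)(28 − 22.6) + 22.8
y = 1.228571 × 5.4 + 22.8 = 6.6343 + 22.8 = 29.4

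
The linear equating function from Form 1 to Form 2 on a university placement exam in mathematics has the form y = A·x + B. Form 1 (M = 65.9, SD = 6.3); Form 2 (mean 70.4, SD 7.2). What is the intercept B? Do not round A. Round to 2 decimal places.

-4.91

A = SD_Y / SD_X = 7.2 / 6.3 = 1.142857
B = M_Y − A·M_X = 70.4 − 1.142857 × 65.9 = -4.91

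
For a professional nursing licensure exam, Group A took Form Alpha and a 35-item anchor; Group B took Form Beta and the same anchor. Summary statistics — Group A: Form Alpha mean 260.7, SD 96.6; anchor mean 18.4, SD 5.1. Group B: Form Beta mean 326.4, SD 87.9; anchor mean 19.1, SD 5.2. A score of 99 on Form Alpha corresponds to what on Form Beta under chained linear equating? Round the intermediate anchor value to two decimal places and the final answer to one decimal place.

Form Alpha → anchor (Group A): v = (5.1/96.6)(99 − 260.7) + 18.4 = 9.86
anchor → Form Beta (Group B): y = (87.9/5.2)(9.86 − 19.1) + 326.4 = 170.2

170.2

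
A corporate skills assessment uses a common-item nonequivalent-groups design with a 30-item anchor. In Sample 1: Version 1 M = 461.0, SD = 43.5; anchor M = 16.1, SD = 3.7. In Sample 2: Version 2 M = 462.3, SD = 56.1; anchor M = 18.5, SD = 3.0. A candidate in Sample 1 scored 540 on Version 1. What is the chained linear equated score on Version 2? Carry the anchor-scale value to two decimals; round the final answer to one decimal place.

543.1

Version 1 → anchor (Sample 1): v = (3.7/43.5)(540 − 461.0) + 16.1 = 22.82
anchor → Version 2 (Sample 2): y = (56.1/3.0)(22.82 − 18.5) + 462.3 = 543.1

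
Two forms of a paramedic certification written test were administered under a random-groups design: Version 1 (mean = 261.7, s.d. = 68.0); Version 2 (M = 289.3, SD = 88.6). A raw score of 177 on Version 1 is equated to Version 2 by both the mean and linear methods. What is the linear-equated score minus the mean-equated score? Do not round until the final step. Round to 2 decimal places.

-25.66

Mean-equated: 177 + (289.3 − 261.7) = 204.60
Linear-equated: (88.6/68.0)(177 − 261.7) + 289.3 = 178.941
Difference = 178.941 − 204.60 = -25.66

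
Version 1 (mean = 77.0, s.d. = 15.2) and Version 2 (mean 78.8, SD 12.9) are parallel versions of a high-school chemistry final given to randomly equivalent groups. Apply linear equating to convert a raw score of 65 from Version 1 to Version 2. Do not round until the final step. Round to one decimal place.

Linear equating: y = (SD_Y/SD_X)(x − M_X) + M_Y
y = (12.9/15.2)(65 − 77.0) + 78.8
y = 0.848684 × -12.0 + 78.8 = -10.1842 + 78.8 = 68.6

68.6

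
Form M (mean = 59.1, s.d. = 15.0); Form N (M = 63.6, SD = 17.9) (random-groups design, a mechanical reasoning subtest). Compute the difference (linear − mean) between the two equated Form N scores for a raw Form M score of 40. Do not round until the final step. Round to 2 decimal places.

Mean-equated: 40 + (63.6 − 59.1) = 44.50
Linear-equated: (17.9/15.0)(40 − 59.1) + 63.6 = 40.807
Difference = 40.807 − 44.50 = -3.69

-3.69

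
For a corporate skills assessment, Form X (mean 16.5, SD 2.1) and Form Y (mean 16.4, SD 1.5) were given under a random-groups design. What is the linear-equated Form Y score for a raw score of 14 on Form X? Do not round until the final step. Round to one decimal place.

14.6

Linear equating: y = (SD_Y/SD_X)(x − M_X) + M_Y
y = (1.5/2.1)(14 − 16.5) + 16.4
y = 0.714286 × -2.5 + 16.4 = -1.7857 + 16.4 = 14.6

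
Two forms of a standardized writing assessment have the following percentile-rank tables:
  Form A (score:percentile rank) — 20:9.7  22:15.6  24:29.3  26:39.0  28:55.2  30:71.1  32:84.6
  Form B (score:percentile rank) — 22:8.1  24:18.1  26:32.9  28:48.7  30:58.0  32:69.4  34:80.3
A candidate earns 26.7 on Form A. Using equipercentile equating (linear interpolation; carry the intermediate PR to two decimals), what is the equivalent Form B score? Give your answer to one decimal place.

27.5

PR of 26.7 on Form A: 39.0 + (26.7 − 26)/(28 − 26) × (55.2 − 39.0) = 44.67
On Form B, PR 44.67 falls between score 26 (PR 32.9) and 28 (PR 48.7).
Interpolate: 26 + (44.67 − 32.9)/(48.7 − 32.9) × (28 − 26) = 27.5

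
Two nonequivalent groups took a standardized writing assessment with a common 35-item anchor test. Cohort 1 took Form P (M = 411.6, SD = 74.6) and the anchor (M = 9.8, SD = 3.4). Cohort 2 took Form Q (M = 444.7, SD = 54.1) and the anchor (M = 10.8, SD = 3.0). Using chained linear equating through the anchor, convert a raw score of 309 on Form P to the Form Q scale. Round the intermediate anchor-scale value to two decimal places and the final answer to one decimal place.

Form P → anchor (Cohort 1): v = (3.4/74.6)(309 − 411.6) + 9.8 = 5.12
anchor → Form Q (Cohort 2): y = (54.1/3.0)(5.12 − 10.8) + 444.7 = 342.3

342.3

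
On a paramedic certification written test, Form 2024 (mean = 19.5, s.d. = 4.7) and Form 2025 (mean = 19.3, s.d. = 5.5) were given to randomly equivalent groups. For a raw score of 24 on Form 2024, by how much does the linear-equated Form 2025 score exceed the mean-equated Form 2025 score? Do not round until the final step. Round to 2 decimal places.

0.77

Mean-equated: 24 + (19.3 − 19.5) = 23.80
Linear-equated: (5.5/4.7)(24 − 19.5) + 19.3 = 24.566
Difference = 24.566 − 23.80 = 0.77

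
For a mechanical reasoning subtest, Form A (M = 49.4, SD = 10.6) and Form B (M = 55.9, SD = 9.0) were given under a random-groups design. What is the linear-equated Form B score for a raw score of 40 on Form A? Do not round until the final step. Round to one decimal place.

47.9

Linear equating: y = (SD_Y/SD_X)(x − M_X) + M_Y
y = (9.0/10.6)(40 − 49.4) + 55.9
y = 0.849057 × -9.4 + 55.9 = -7.9811 + 55.9 = 47.9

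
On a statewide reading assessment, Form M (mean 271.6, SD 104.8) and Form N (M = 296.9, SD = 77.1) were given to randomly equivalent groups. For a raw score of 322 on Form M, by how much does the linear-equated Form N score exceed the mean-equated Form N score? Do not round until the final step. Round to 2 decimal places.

Mean-equated: 322 + (296.9 − 271.6) = 347.30
Linear-equated: (77.1/104.8)(322 − 271.6) + 296.9 = 333.979
Difference = 333.979 − 347.30 = -13.32

-13.32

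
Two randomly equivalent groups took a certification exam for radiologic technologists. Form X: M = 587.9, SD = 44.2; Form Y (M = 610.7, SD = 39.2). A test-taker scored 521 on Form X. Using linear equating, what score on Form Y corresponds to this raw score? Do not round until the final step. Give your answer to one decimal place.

551.4

Linear equating: y = (SD_Y/SD_X)(x − M_X) + M_Y
y = (39.2/44.2)(521 − 587.9) + 610.7
y = 0.886878 × -66.9 + 610.7 = -59.3321 + 610.7 = 551.4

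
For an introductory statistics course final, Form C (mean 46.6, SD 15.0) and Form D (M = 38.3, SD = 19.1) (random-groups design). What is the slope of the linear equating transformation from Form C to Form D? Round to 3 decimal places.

1.273

A = SD_Y / SD_X = 19.1 / 15.0 = 1.273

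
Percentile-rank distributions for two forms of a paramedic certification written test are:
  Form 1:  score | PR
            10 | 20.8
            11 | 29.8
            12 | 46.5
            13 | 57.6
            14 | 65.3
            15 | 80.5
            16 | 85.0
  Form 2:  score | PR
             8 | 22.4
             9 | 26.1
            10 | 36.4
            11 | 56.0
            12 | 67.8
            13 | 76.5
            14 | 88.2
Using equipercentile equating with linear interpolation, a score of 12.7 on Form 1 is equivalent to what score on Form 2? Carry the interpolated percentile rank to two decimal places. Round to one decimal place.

PR of 12.7 on Form 1: 46.5 + (12.7 − 12)/(13 − 12) × (57.6 − 46.5) = 54.27
On Form 2, PR 54.27 falls between score 10 (PR 36.4) and 11 (PR 56.0).
Interpolate: 10 + (54.27 − 36.4)/(56.0 − 36.4) × (11 − 10) = 10.9

10.9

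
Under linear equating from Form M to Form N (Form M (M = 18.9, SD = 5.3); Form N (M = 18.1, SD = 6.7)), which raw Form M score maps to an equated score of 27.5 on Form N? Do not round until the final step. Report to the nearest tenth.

Invert y = (SD_Y/SD_X)(x − M_X) + M_Y:
x = (SD_X/SD_Y)(y − M_Y) + M_X = (5.3/6.7)(27.5 − 18.1) + 18.9
x = 0.791045 × 9.400 + 18.9 = 26.3

26.3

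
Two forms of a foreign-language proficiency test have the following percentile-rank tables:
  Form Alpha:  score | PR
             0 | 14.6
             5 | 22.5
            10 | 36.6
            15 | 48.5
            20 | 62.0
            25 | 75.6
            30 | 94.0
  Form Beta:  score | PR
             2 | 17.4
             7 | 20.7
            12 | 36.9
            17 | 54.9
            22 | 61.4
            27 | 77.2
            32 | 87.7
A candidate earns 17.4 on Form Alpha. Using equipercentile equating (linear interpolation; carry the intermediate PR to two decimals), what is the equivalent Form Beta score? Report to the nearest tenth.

17.1

PR of 17.4 on Form Alpha: 48.5 + (17.4 − 15)/(20 − 15) × (62.0 − 48.5) = 54.98
On Form Beta, PR 54.98 falls between score 17 (PR 54.9) and 22 (PR 61.4).
Interpolate: 17 + (54.98 − 54.9)/(61.4 − 54.9) × (22 − 17) = 17.1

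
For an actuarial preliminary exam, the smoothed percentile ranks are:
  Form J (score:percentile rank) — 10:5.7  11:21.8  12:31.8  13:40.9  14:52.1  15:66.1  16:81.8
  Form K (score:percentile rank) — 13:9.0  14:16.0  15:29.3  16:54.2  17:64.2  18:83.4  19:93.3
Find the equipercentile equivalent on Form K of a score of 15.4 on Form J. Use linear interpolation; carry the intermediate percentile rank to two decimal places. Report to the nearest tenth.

17.4

PR of 15.4 on Form J: 66.1 + (15.4 − 15)/(16 − 15) × (81.8 − 66.1) = 72.38
On Form K, PR 72.38 falls between score 17 (PR 64.2) and 18 (PR 83.4).
Interpolate: 17 + (72.38 − 64.2)/(83.4 − 64.2) × (18 − 17) = 17.4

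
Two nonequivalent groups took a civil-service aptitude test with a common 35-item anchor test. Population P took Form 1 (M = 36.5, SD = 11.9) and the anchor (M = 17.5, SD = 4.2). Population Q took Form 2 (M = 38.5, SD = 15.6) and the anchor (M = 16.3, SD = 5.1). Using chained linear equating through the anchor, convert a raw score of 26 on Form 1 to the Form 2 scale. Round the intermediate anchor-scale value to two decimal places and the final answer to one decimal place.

30.8

Form 1 → anchor (Population P): v = (4.2/11.9)(26 − 36.5) + 17.5 = 13.79
anchor → Form 2 (Population Q): y = (15.6/5.1)(13.79 − 16.3) + 38.5 = 30.8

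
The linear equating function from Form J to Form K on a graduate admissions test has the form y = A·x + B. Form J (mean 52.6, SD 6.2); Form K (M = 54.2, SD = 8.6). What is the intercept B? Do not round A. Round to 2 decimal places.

-18.76

A = SD_Y / SD_X = 8.6 / 6.2 = 1.387097
B = M_Y − A·M_X = 54.2 − 1.387097 × 52.6 = -18.76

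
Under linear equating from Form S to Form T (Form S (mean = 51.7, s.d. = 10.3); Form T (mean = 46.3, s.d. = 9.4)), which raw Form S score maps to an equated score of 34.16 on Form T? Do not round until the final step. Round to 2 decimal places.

38.40

Invert y = (SD_Y/SD_X)(x − M_X) + M_Y:
x = (SD_X/SD_Y)(y − M_Y) + M_X = (10.3/9.4)(34.16 − 46.3) + 51.7
x = 1.095745 × -12.140 + 51.7 = 38.40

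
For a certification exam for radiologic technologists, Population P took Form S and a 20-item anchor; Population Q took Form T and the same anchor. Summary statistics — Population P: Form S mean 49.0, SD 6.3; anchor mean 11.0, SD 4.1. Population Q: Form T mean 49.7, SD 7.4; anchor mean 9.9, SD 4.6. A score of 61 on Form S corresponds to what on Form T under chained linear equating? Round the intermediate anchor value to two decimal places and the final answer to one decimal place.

Form S → anchor (Population P): v = (4.1/6.3)(61 − 49.0) + 11.0 = 18.81
anchor → Form T (Population Q): y = (7.4/4.6)(18.81 − 9.9) + 49.7 = 64.0

64.0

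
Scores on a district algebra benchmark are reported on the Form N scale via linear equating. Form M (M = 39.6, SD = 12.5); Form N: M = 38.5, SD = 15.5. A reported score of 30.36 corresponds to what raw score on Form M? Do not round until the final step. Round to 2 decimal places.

33.04

Invert y = (SD_Y/SD_X)(x − M_X) + M_Y:
x = (SD_X/SD_Y)(y − M_Y) + M_X = (12.5/15.5)(30.36 − 38.5) + 39.6
x = 0.806452 × -8.140 + 39.6 = 33.04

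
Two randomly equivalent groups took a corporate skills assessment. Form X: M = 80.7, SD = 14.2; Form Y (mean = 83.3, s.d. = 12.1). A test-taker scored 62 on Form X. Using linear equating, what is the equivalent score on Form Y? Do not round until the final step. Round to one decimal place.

Linear equating: y = (SD_Y/SD_X)(x − M_X) + M_Y
y = (12.1/14.2)(62 − 80.7) + 83.3
y = 0.852113 × -18.7 + 83.3 = -15.9345 + 83.3 = 67.4

67.4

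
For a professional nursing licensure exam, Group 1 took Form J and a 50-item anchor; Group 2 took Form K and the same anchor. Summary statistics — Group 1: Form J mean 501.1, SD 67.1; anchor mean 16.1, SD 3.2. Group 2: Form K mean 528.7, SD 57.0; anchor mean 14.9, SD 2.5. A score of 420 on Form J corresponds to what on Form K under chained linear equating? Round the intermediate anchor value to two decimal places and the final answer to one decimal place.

Form J → anchor (Group 1): v = (3.2/67.1)(420 − 501.1) + 16.1 = 12.23
anchor → Form K (Group 2): y = (57.0/2.5)(12.23 − 14.9) + 528.7 = 467.8

467.8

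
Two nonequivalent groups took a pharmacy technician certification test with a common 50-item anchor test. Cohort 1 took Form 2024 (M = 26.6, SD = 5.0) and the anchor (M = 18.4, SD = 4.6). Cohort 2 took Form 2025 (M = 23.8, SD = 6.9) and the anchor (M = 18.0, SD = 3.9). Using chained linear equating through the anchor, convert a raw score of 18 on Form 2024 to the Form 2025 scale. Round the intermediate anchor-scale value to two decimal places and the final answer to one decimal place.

Form 2024 → anchor (Cohort 1): v = (4.6/5.0)(18 − 26.6) + 18.4 = 10.49
anchor → Form 2025 (Cohort 2): y = (6.9/3.9)(10.49 − 18.0) + 23.8 = 10.5

10.5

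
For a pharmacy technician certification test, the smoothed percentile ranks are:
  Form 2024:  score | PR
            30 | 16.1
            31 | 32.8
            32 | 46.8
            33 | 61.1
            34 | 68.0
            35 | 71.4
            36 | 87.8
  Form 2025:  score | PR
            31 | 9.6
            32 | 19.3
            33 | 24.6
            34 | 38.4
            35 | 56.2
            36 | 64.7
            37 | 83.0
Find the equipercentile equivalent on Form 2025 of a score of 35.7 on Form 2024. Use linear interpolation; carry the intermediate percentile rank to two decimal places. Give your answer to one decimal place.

PR of 35.7 on Form 2024: 71.4 + (35.7 − 35)/(36 − 35) × (87.8 − 71.4) = 82.88
On Form 2025, PR 82.88 falls between score 36 (PR 64.7) and 37 (PR 83.0).
Interpolate: 36 + (82.88 − 64.7)/(83.0 − 64.7) × (37 − 36) = 37.0

37.0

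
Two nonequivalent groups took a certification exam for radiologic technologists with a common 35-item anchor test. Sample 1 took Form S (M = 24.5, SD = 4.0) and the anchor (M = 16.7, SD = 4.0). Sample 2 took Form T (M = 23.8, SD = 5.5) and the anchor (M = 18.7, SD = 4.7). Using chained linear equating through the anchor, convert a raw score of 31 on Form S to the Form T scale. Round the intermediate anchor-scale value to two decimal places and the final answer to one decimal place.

Form S → anchor (Sample 1): v = (4.0/4.0)(31 − 24.5) + 16.7 = 23.20
anchor → Form T (Sample 2): y = (5.5/4.7)(23.20 − 18.7) + 23.8 = 29.1

29.1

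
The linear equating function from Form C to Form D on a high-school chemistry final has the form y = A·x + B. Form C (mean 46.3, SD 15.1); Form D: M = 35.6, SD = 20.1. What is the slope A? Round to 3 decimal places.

1.331

A = SD_Y / SD_X = 20.1 / 15.1 = 1.331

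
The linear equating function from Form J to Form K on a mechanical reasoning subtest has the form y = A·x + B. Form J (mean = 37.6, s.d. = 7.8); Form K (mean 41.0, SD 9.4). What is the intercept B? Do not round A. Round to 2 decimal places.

A = SD_Y / SD_X = 9.4 / 7.8 = 1.205128
B = M_Y − A·M_X = 41.0 − 1.205128 × 37.6 = -4.31

-4.31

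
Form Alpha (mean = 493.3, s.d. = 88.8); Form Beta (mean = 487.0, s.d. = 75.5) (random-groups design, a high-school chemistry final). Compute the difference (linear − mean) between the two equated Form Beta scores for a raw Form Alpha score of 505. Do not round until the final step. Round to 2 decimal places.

-1.75

Mean-equated: 505 + (487.0 − 493.3) = 498.70
Linear-equated: (75.5/88.8)(505 − 493.3) + 487.0 = 496.948
Difference = 496.948 − 498.70 = -1.75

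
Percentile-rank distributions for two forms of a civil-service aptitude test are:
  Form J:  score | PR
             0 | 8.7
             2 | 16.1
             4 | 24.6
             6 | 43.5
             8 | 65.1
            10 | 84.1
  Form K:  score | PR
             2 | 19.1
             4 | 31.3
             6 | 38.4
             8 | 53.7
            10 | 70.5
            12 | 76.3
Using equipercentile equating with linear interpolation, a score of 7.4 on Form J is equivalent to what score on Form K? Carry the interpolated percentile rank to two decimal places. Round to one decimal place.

8.6

PR of 7.4 on Form J: 43.5 + (7.4 − 6)/(8 − 6) × (65.1 − 43.5) = 58.62
On Form K, PR 58.62 falls between score 8 (PR 53.7) and 10 (PR 70.5).
Interpolate: 8 + (58.62 − 53.7)/(70.5 − 53.7) × (10 − 8) = 8.6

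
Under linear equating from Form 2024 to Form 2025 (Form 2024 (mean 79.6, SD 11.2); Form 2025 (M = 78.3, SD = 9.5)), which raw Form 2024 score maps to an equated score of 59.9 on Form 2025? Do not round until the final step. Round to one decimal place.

Invert y = (SD_Y/SD_X)(x − M_X) + M_Y:
x = (SD_X/SD_Y)(y − M_Y) + M_X = (11.2/9.5)(59.9 − 78.3) + 79.6
x = 1.178947 × -18.400 + 79.6 = 57.9

57.9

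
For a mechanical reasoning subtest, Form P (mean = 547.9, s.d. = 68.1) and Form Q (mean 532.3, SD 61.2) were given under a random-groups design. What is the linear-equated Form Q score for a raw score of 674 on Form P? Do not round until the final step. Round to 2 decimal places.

Linear equating: y = (SD_Y/SD_X)(x − M_X) + M_Y
y = (61.2/68.1)(674 − 547.9) + 532.3
y = 0.898678 × 126.1 + 532.3 = 113.3233 + 532.3 = 645.62

645.62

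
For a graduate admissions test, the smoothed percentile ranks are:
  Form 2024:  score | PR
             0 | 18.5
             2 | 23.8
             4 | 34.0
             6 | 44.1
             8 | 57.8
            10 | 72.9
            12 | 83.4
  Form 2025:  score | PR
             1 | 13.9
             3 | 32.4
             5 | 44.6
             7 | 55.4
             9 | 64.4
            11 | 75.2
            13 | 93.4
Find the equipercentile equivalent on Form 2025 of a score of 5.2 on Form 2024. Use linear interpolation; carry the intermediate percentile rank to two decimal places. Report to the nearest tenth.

4.3

PR of 5.2 on Form 2024: 34.0 + (5.2 − 4)/(6 − 4) × (44.1 − 34.0) = 40.06
On Form 2025, PR 40.06 falls between score 3 (PR 32.4) and 5 (PR 44.6).
Interpolate: 3 + (40.06 − 32.4)/(44.6 − 32.4) × (5 − 3) = 4.3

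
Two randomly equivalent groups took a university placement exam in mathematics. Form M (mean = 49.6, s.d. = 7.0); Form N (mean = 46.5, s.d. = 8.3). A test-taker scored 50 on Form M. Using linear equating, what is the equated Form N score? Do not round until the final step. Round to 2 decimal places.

46.97

Linear equating: y = (SD_Y/SD_X)(x − M_X) + M_Y
y = (8.3/7.0)(50 − 49.6) + 46.5
y = 1.185714 × 0.4 + 46.5 = 0.4743 + 46.5 = 46.97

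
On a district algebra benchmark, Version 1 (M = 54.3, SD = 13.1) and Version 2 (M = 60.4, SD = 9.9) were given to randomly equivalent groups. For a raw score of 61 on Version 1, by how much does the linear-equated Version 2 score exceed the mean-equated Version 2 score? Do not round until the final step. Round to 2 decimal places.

-1.64

Mean-equated: 61 + (60.4 − 54.3) = 67.10
Linear-equated: (9.9/13.1)(61 − 54.3) + 60.4 = 65.463
Difference = 65.463 − 67.10 = -1.64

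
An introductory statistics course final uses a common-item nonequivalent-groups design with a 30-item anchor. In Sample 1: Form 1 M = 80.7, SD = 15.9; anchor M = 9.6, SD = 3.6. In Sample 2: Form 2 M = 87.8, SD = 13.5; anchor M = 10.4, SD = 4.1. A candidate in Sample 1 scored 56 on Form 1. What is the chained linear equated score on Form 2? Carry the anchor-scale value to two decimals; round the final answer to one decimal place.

Form 1 → anchor (Sample 1): v = (3.6/15.9)(56 − 80.7) + 9.6 = 4.01
anchor → Form 2 (Sample 2): y = (13.5/4.1)(4.01 − 10.4) + 87.8 = 66.8

66.8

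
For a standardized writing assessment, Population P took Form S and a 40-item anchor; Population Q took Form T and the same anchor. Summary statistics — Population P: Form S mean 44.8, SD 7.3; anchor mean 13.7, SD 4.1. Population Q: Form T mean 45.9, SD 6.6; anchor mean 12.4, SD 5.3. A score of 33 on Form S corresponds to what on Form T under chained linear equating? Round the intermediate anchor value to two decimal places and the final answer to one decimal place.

39.3

Form S → anchor (Population P): v = (4.1/7.3)(33 − 44.8) + 13.7 = 7.07
anchor → Form T (Population Q): y = (6.6/5.3)(7.07 − 12.4) + 45.9 = 39.3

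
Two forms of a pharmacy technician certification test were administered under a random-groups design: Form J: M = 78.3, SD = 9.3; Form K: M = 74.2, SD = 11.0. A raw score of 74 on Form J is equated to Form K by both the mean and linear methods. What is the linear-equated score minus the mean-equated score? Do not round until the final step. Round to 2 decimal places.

-0.79

Mean-equated: 74 + (74.2 − 78.3) = 69.90
Linear-equated: (11.0/9.3)(74 − 78.3) + 74.2 = 69.114
Difference = 69.114 − 69.90 = -0.79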